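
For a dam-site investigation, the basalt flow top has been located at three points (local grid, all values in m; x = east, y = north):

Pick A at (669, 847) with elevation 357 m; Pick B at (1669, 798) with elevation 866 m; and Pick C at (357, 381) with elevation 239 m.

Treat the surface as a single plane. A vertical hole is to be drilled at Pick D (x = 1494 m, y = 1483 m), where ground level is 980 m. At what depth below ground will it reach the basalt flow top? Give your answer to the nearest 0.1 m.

260.4 m

Let the plane be z = a·x + b·y + c.
Pick B−Pick A: 1000a − 49b = 509;  Pick C−Pick A: −312a − 466b = −118.
Solving gives a = 0.504845, b = −0.084789.
Then c = 357 − a·669 − b·847 = 91.07.
At (1494, 1483): z_contact = 754.24 − 125.74 + 91.07 = 719.57 m.
Depth below ground = 980 − 719.57 = 260.4 m.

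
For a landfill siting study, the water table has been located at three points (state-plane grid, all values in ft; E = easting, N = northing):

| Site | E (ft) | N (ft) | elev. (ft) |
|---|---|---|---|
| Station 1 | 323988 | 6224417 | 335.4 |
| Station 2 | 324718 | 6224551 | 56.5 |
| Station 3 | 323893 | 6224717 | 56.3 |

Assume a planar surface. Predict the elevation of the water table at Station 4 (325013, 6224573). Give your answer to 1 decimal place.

-24.3 ft

Let the plane be z = a·E + b·N + c.
Station 2−Station 1: 730a + 134b = −278.9;  Station 3−Station 1: −95a + 300b = −279.1.
Solving gives a = −0.199674621, b = −0.993563630.
Then c = 335.4 − a·323988 − b·6224417 = 6249381.93.
At (325013, 6224573): z = −64896.8 − 6184509.3 + 6249381.93 = -24.3 ft.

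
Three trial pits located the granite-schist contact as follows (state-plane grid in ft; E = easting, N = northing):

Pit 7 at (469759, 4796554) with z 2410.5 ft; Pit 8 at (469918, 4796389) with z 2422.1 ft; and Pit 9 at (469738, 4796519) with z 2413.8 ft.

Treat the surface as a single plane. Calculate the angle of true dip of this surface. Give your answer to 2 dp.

Let the plane be z = a·E + b·N + c.
Pit 8−Pit 7: 159a − 165b = 11.6;  Pit 9−Pit 7: −21a − 35b = 3.3.
Solving gives a = −0.01534, b = −0.08508.
Gradient magnitude |∇z| = √(a² + b²) = √(0.00024 + 0.00724) = 0.08645.
True dip = arctan(0.08645) = 4.94°, dipping toward N (azimuth ≈ 010°).

4.94°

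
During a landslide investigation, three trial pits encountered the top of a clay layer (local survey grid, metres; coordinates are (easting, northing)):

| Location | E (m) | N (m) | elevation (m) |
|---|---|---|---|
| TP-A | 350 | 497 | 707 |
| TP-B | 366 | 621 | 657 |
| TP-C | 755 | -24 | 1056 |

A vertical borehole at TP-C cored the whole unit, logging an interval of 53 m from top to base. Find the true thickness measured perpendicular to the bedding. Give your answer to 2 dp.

Two edge vectors: TP-A→TP-B = (16, 124, -50), TP-A→TP-C = (405, -521, 349).
Normal n = (TP-A→TP-B) × (TP-A→TP-C) = (17226, -25834, -58556).
So ∂z/∂E = −n_x/n_z = 0.29418 and ∂z/∂N = −n_y/n_z = −0.44118.
|∇z| = √(a²+b²) = 0.53027, so dip δ = arctan(0.53027) = 27.94°.
True thickness = vertical thickness × cos δ = 53 × cos 27.94° = 46.82 m.

46.82 m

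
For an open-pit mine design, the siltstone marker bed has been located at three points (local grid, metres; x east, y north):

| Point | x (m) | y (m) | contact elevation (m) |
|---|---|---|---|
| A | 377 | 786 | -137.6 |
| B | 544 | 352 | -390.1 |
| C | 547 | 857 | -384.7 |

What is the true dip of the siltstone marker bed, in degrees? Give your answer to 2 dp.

55.62°

Two edge vectors: A→B = (167, -434, -252.5), A→C = (170, 71, -247.1).
Normal n = (A→B) × (A→C) = (125168.9, -1659.3, 85637).
So ∂z/∂x = −n_x/n_z = −1.46162 and ∂z/∂y = −n_y/n_z = 0.01938.
Gradient magnitude |∇z| = √(a² + b²) = √(2.13634 + 0.00038) = 1.46175.
True dip = arctan(1.46175) = 55.62°, dipping toward E (azimuth ≈ 091°).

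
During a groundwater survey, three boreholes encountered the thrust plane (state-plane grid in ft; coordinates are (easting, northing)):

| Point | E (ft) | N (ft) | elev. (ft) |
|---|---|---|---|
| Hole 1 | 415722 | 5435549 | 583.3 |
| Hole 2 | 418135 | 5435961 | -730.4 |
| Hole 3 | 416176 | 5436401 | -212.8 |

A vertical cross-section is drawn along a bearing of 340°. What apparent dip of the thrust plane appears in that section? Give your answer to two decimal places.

Two edge vectors: Hole 1→Hole 2 = (2413, 412, -1313.7), Hole 1→Hole 3 = (454, 852, -796.1).
Normal n = (Hole 1→Hole 2) × (Hole 1→Hole 3) = (791279.2, 1324569.5, 1868828).
So ∂z/∂E = −n_x/n_z = −0.42341 and ∂z/∂N = −n_y/n_z = −0.70877.
Unit vector along 340° is (sin 340°, cos 340°) = (-0.3420, 0.9397).
Slope in that direction = a·(-0.3420) + b·(0.9397) = −0.52121.
Apparent dip = arctan|0.52121| = 27.53° (true dip is 39.5°, so apparent ≤ true as expected).

27.53°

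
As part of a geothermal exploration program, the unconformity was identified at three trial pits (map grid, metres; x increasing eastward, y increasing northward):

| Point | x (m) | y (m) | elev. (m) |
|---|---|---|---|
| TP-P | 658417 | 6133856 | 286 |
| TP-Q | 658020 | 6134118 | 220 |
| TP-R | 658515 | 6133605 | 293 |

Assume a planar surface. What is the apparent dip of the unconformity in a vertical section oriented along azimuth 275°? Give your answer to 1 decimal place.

11.0°

Two edge vectors: TP-P→TP-Q = (-397, 262, -66), TP-P→TP-R = (98, -251, 7).
Normal n = (TP-P→TP-Q) × (TP-P→TP-R) = (-14732, -3689, 73971).
So ∂z/∂x = −n_x/n_z = 0.19916 and ∂z/∂y = −n_y/n_z = 0.04987.
Unit vector along 275° is (sin 275°, cos 275°) = (-0.9962, 0.0872).
Slope in that direction = a·(-0.9962) + b·(0.0872) = −0.19405.
Apparent dip = arctan|0.19405| = 11.0° (true dip is 11.6°, so apparent ≤ true as expected).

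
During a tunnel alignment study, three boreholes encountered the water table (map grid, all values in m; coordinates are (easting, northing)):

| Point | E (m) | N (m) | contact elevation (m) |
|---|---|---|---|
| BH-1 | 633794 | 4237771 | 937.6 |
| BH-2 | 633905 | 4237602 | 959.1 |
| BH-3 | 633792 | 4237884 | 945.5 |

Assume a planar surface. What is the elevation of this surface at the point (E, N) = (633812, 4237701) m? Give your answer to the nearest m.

938 m

Let the plane be z = a·E + b·N + c.
BH-2−BH-1: 111a − 169b = 21.5;  BH-3−BH-1: −2a + 113b = 7.9.
Solving gives a = 0.30844736, b = 0.07537075.
Then c = 937.6 − a·633794 − b·4237771 = −513958.46.
At (633812, 4237701): z = 195497.6 + 319398.7 − 513958.46 = 937.9 m.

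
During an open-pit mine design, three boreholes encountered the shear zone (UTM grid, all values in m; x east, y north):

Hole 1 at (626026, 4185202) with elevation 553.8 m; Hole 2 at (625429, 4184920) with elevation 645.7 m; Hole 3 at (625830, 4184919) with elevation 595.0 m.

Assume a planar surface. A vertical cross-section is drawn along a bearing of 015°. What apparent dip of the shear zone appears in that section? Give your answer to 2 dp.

5.07°

Let the plane be z = a·x + b·y + c.
Hole 2−Hole 1: −597a − 282b = 91.9;  Hole 3−Hole 1: −196a − 283b = 41.2.
Solving gives a = −0.12658, b = −0.05792.
Unit vector along 015° is (sin 15°, cos 15°) = (0.2588, 0.9659).
Slope in that direction = a·(0.2588) + b·(0.9659) = −0.08870.
Apparent dip = arctan|0.08870| = 5.07° (true dip is 7.9°, so apparent ≤ true as expected).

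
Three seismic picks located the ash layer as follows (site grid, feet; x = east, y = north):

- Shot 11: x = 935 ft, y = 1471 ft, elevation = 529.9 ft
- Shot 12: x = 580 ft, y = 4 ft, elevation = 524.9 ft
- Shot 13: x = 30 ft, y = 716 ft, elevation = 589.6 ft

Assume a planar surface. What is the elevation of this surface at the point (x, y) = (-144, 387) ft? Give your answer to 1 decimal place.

Let the plane be z = a·x + b·y + c.
Shot 12−Shot 11: −355a − 1467b = −5;  Shot 13−Shot 11: −905a − 755b = 59.7.
Solving gives a = −0.086216, b = 0.024272.
Then c = 529.9 − a·935 − b·1471 = 574.81.
At (-144, 387): z = 12.4 + 9.4 + 574.81 = 596.6 ft.

596.6 ft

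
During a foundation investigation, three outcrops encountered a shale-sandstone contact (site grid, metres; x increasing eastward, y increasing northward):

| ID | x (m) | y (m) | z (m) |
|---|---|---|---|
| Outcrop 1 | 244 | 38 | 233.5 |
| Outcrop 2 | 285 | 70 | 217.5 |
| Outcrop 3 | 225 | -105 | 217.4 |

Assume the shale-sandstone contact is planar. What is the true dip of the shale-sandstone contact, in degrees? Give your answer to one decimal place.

29.4°

Let the plane be z = a·x + b·y + c.
Outcrop 2−Outcrop 1: 41a + 32b = −16;  Outcrop 3−Outcrop 1: −19a − 143b = −16.1.
Solving gives a = −0.53343, b = 0.18346.
Gradient magnitude |∇z| = √(a² + b²) = √(0.28455 + 0.03366) = 0.56410.
True dip = arctan(0.56410) = 29.4°, dipping toward ESE (azimuth ≈ 109°).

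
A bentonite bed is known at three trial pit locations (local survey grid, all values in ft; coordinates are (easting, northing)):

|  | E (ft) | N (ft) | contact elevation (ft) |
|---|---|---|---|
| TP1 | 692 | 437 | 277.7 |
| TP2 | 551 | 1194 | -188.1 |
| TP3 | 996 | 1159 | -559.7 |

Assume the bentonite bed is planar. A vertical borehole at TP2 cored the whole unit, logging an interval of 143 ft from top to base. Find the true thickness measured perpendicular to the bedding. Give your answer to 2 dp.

92.00 ft

Let the plane be z = a·E + b·N + c.
TP2−TP1: −141a + 757b = −465.8;  TP3−TP1: 304a + 722b = −837.4.
Solving gives a = −0.89659, b = −0.78232.
|∇z| = √(a²+b²) = 1.18992, so dip δ = arctan(1.18992) = 49.96°.
True thickness = vertical thickness × cos δ = 143 × cos 49.96° = 92.00 ft.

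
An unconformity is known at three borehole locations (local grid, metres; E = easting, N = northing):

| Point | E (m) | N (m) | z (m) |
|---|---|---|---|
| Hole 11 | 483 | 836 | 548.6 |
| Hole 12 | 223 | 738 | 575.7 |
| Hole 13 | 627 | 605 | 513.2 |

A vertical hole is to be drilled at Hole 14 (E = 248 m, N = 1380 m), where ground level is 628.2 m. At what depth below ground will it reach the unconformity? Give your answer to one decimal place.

Two edge vectors: Hole 11→Hole 12 = (-260, -98, 27.1), Hole 11→Hole 13 = (144, -231, -35.4).
Normal n = (Hole 11→Hole 12) × (Hole 11→Hole 13) = (9729.3, -5301.6, 74172).
So ∂z/∂E = −n_x/n_z = −0.131172 and ∂z/∂N = −n_y/n_z = 0.071477.
Intercept c from Hole 11: 548.6 + 63.36 − 59.75 = 552.20.
At (248, 1380): z_contact = −32.53 + 98.64 + 552.20 = 618.31 m.
Depth below ground = 628.2 − 618.31 = 9.9 m.

9.9 m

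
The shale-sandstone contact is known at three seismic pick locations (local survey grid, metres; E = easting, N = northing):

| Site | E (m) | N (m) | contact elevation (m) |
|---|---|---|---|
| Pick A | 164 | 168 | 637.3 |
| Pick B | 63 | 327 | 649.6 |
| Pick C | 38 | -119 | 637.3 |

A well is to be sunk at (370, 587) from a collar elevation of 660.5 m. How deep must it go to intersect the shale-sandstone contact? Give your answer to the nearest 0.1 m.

24.8 m

Two edge vectors: Pick A→Pick B = (-101, 159, 12.3), Pick A→Pick C = (-126, -287, 0).
Normal n = (Pick A→Pick B) × (Pick A→Pick C) = (3530.1, -1549.8, 49021).
So ∂z/∂E = −n_x/n_z = −0.07201 and ∂z/∂N = −n_y/n_z = 0.03162.
Intercept c from Pick A: 637.3 + 11.81 − 5.31 = 643.80.
At (370, 587): z_contact = −26.64 + 18.56 + 643.80 = 635.71 m.
Depth below ground = 660.5 − 635.71 = 24.8 m.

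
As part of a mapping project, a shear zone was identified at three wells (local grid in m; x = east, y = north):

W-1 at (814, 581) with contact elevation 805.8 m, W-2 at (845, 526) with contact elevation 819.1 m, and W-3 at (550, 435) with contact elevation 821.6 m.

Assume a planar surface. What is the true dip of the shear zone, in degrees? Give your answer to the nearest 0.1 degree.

12.3°

Two edge vectors: W-1→W-2 = (31, -55, 13.3), W-1→W-3 = (-264, -146, 15.8).
Normal n = (W-1→W-2) × (W-1→W-3) = (1072.8, -4001, -19046).
So ∂z/∂x = −n_x/n_z = 0.05633 and ∂z/∂y = −n_y/n_z = −0.21007.
Gradient magnitude |∇z| = √(a² + b²) = √(0.00317 + 0.04413) = 0.21749.
True dip = arctan(0.21749) = 12.3°, dipping toward NNW (azimuth ≈ 345°).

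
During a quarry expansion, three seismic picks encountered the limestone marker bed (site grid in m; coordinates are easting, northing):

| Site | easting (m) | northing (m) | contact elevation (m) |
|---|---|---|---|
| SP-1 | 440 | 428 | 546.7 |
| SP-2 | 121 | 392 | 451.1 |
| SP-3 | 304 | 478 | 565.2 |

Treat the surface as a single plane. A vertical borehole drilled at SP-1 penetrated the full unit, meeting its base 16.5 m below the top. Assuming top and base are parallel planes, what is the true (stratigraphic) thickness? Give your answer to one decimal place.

Two edge vectors: SP-1→SP-2 = (-319, -36, -95.6), SP-1→SP-3 = (-136, 50, 18.5).
Normal n = (SP-1→SP-2) × (SP-1→SP-3) = (4114, 18903.1, -20846).
So ∂z/∂easting = −n_x/n_z = 0.19735 and ∂z/∂northing = −n_y/n_z = 0.90680.
|∇z| = √(a²+b²) = 0.92802, so dip δ = arctan(0.92802) = 42.86°.
True thickness = vertical thickness × cos δ = 16.5 × cos 42.86° = 12.1 m.

12.1 m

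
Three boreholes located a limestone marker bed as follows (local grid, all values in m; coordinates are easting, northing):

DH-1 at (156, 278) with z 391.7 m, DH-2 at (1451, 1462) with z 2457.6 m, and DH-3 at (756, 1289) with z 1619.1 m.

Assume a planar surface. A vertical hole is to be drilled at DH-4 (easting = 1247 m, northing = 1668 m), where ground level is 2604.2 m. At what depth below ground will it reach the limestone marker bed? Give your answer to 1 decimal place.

Let the plane be z = a·easting + b·northing + c.
DH-2−DH-1: 1295a + 1184b = 2065.9;  DH-3−DH-1: 600a + 1011b = 1227.4.
Solving gives a = 1.061015, b = 0.584363.
Then c = 391.7 − a·156 − b·278 = 63.73.
At (1247, 1668): z_contact = 1323.09 + 974.72 + 63.73 = 2361.53 m.
Depth below ground = 2604.2 − 2361.53 = 242.7 m.

242.7 m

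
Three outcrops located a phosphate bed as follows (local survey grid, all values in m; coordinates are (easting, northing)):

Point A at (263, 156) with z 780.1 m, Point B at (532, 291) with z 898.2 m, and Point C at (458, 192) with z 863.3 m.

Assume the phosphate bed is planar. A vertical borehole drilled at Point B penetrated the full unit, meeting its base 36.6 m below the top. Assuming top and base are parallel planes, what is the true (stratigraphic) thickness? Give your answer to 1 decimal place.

33.7 m

Let the plane be z = a·E + b·N + c.
Point B−Point A: 269a + 135b = 118.1;  Point C−Point A: 195a + 36b = 83.2.
Solving gives a = 0.41947, b = 0.03898.
|∇z| = √(a²+b²) = 0.42128, so dip δ = arctan(0.42128) = 22.84°.
True thickness = vertical thickness × cos δ = 36.6 × cos 22.84° = 33.7 m.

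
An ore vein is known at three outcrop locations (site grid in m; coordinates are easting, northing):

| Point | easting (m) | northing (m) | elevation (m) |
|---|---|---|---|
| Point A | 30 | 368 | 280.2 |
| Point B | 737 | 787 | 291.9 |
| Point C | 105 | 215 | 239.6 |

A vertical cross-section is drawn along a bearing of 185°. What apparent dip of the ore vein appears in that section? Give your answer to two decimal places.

11.40°

Two edge vectors: Point A→Point B = (707, 419, 11.7), Point A→Point C = (75, -153, -40.6).
Normal n = (Point A→Point B) × (Point A→Point C) = (-15221.3, 29581.7, -139596).
So ∂z/∂easting = −n_x/n_z = −0.10904 and ∂z/∂northing = −n_y/n_z = 0.21191.
Unit vector along 185° is (sin 185°, cos 185°) = (-0.0872, -0.9962).
Slope in that direction = a·(-0.0872) + b·(-0.9962) = −0.20160.
Apparent dip = arctan|0.20160| = 11.40° (true dip is 13.4°, so apparent ≤ true as expected).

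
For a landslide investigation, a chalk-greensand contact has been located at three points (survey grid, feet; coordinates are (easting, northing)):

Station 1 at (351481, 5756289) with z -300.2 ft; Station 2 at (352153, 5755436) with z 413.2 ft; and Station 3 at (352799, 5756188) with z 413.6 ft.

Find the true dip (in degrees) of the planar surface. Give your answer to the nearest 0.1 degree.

33.8°

Let the plane be z = a·E + b·N + c.
Station 2−Station 1: 672a − 853b = 713.4;  Station 3−Station 1: 1318a − 101b = 713.8.
Solving gives a = 0.50817, b = −0.43600.
Gradient magnitude |∇z| = √(a² + b²) = √(0.25823 + 0.19010) = 0.66958.
True dip = arctan(0.66958) = 33.8°, dipping toward NW (azimuth ≈ 311°).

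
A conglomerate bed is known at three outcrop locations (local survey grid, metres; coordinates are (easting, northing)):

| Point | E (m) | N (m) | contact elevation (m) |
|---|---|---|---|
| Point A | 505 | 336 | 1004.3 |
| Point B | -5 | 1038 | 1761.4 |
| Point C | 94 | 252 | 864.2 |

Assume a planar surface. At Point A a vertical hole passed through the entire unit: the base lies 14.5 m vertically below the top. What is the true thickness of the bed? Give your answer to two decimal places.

Two edge vectors: Point A→Point B = (-510, 702, 757.1), Point A→Point C = (-411, -84, -140.1).
Normal n = (Point A→Point B) × (Point A→Point C) = (-34753.8, -382619.1, 331362).
So ∂z/∂E = −n_x/n_z = 0.10488 and ∂z/∂N = −n_y/n_z = 1.15469.
|∇z| = √(a²+b²) = 1.15944, so dip δ = arctan(1.15944) = 49.22°.
True thickness = vertical thickness × cos δ = 14.5 × cos 49.22° = 9.47 m.

9.47 m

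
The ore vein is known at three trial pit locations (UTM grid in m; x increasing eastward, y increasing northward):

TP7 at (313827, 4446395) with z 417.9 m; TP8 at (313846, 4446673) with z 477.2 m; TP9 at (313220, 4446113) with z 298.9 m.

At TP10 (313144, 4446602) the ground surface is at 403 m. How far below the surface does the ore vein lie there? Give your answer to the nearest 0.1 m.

10.7 m

Two edge vectors: TP7→TP8 = (19, 278, 59.3), TP7→TP9 = (-607, -282, -119).
Normal n = (TP7→TP8) × (TP7→TP9) = (-16359.4, -33734.1, 163388).
So ∂z/∂x = −n_x/n_z = 0.100126080 and ∂z/∂y = −n_y/n_z = 0.206466203.
Intercept c from TP7: 417.9 − 31422.27 − 918030.29 = −949034.66.
At (313144, 4446602): z_contact = 31353.88 + 918073.03 − 949034.66 = 392.25 m.
Depth below ground = 403 − 392.25 = 10.7 m.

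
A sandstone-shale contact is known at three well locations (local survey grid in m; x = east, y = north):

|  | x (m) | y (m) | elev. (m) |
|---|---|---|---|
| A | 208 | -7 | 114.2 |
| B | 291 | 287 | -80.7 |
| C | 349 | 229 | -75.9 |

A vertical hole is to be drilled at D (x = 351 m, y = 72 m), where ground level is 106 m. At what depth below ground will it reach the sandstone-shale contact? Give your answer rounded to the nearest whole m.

Let the plane be z = a·x + b·y + c.
B−A: 83a + 294b = −194.9;  C−A: 141a + 236b = −190.1.
Solving gives a = −0.45244, b = −0.53520.
Then c = 114.2 − a·208 − b·-7 = 204.56.
At (351, 72): z_contact = −158.8 − 38.5 + 204.56 = 7.2 m.
Depth below ground = 106 − 7.2 = 99 m.

99 m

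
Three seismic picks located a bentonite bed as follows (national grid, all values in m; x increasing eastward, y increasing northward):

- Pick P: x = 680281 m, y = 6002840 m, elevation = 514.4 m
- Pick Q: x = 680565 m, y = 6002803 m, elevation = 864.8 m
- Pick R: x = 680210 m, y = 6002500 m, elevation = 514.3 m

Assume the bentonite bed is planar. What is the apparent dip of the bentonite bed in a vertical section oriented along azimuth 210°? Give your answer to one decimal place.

21.0°

Let the plane be z = a·x + b·y + c.
Pick Q−Pick P: 284a − 37b = 350.4;  Pick R−Pick P: −71a − 340b = −0.1.
Solving gives a = 1.20116, b = −0.25054.
Unit vector along 210° is (sin 210°, cos 210°) = (-0.5000, -0.8660).
Slope in that direction = a·(-0.5000) + b·(-0.8660) = −0.38361.
Apparent dip = arctan|0.38361| = 21.0° (true dip is 50.8°, so apparent ≤ true as expected).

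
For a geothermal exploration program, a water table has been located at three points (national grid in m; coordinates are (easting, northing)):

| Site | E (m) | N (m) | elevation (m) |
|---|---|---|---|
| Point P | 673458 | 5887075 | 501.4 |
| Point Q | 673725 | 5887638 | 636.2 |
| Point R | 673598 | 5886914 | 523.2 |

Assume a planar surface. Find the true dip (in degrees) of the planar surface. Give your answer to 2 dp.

Let the plane be z = a·E + b·N + c.
Point Q−Point P: 267a + 563b = 134.8;  Point R−Point P: 140a − 161b = 21.8.
Solving gives a = 0.27893, b = 0.10715.
Gradient magnitude |∇z| = √(a² + b²) = √(0.07780 + 0.01148) = 0.29881.
True dip = arctan(0.29881) = 16.64°, dipping toward WSW (azimuth ≈ 249°).

16.64°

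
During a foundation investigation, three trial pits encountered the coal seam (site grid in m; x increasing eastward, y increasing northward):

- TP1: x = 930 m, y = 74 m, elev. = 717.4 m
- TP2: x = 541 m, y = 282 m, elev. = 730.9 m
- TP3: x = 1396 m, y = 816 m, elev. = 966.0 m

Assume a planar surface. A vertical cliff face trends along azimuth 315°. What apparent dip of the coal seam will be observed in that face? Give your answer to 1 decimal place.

Two edge vectors: TP1→TP2 = (-389, 208, 13.5), TP1→TP3 = (466, 742, 248.6).
Normal n = (TP1→TP2) × (TP1→TP3) = (41691.8, 102996.4, -385566).
So ∂z/∂x = −n_x/n_z = 0.10813 and ∂z/∂y = −n_y/n_z = 0.26713.
Unit vector along 315° is (sin 315°, cos 315°) = (-0.7071, 0.7071).
Slope in that direction = a·(-0.7071) + b·(0.7071) = 0.11243.
Apparent dip = arctan|0.11243| = 6.4° (true dip is 16.1°, so apparent ≤ true as expected).

6.4°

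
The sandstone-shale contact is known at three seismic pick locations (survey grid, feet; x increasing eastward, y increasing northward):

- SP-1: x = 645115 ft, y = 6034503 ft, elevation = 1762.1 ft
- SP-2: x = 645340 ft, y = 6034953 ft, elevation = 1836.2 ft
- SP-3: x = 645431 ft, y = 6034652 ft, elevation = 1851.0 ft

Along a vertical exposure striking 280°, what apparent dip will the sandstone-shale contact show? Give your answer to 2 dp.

14.41°

Let the plane be z = a·x + b·y + c.
SP-2−SP-1: 225a + 450b = 74.1;  SP-3−SP-1: 316a + 149b = 88.9.
Solving gives a = 0.26652, b = 0.03141.
Unit vector along 280° is (sin 280°, cos 280°) = (-0.9848, 0.1736).
Slope in that direction = a·(-0.9848) + b·(0.1736) = −0.25702.
Apparent dip = arctan|0.25702| = 14.41° (true dip is 15.0°, so apparent ≤ true as expected).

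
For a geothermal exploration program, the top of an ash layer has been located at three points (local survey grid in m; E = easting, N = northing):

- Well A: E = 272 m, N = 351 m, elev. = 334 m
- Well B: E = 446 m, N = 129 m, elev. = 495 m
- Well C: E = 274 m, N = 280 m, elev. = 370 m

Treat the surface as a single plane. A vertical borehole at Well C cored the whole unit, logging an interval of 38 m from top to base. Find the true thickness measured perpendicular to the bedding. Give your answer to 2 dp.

Two edge vectors: Well A→Well B = (174, -222, 161), Well A→Well C = (2, -71, 36).
Normal n = (Well A→Well B) × (Well A→Well C) = (3439, -5942, -11910).
So ∂z/∂E = −n_x/n_z = 0.28875 and ∂z/∂N = −n_y/n_z = −0.49891.
|∇z| = √(a²+b²) = 0.57644, so dip δ = arctan(0.57644) = 29.96°.
True thickness = vertical thickness × cos δ = 38 × cos 29.96° = 32.92 m.

32.92 m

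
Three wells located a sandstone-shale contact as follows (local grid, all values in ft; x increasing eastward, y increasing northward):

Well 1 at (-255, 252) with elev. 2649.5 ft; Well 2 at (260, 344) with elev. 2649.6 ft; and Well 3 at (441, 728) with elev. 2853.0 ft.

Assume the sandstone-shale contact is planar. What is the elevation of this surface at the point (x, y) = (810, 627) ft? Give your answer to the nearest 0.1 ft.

2756.5 ft

Let the plane be z = a·x + b·y + c.
Well 2−Well 1: 515a + 92b = 0.1;  Well 3−Well 1: 696a + 476b = 203.5.
Solving gives a = −0.10311, b = 0.57829.
Then c = 2649.5 − a·-255 − b·252 = 2477.48.
At (810, 627): z = −83.5 + 362.6 + 2477.48 = 2756.5 ft.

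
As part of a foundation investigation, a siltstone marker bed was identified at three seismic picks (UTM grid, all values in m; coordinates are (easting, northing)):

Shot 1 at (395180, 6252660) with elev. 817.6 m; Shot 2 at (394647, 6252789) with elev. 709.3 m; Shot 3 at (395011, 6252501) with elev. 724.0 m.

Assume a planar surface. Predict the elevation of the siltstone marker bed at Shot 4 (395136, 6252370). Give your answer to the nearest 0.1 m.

719.5 m

Let the plane be z = a·E + b·N + c.
Shot 2−Shot 1: −533a + 129b = −108.3;  Shot 3−Shot 1: −169a − 159b = −93.6.
Solving gives a = 0.274938056, b = 0.296449488.
Then c = 817.6 − a·395180 − b·6252660 = −1961430.27.
At (395136, 6252370): z = 108637.9 + 1853511.9 − 1961430.27 = 719.5 m.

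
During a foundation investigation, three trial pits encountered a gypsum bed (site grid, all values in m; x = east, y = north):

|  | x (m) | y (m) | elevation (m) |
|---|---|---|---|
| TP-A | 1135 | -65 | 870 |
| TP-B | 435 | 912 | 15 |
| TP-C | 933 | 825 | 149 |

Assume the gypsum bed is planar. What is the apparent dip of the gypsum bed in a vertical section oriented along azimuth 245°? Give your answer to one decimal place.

11.8°

Two edge vectors: TP-A→TP-B = (-700, 977, -855), TP-A→TP-C = (-202, 890, -721).
Normal n = (TP-A→TP-B) × (TP-A→TP-C) = (56533, -331990, -425646).
So ∂z/∂x = −n_x/n_z = 0.13282 and ∂z/∂y = −n_y/n_z = −0.77997.
Unit vector along 245° is (sin 245°, cos 245°) = (-0.9063, -0.4226).
Slope in that direction = a·(-0.9063) + b·(-0.4226) = 0.20926.
Apparent dip = arctan|0.20926| = 11.8° (true dip is 38.4°, so apparent ≤ true as expected).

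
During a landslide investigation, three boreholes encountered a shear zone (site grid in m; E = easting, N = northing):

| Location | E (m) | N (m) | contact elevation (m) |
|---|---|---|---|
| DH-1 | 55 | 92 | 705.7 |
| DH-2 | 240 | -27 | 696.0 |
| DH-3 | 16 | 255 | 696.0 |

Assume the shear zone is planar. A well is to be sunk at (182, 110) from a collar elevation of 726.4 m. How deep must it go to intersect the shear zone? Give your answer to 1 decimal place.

Let the plane be z = a·E + b·N + c.
DH-2−DH-1: 185a − 119b = −9.7;  DH-3−DH-1: −39a + 163b = −9.7.
Solving gives a = −0.10721, b = −0.08516.
Then c = 705.7 − a·55 − b·92 = 719.43.
At (182, 110): z_contact = −19.51 − 9.37 + 719.43 = 690.55 m.
Depth below ground = 726.4 − 690.55 = 35.8 m.

35.8 m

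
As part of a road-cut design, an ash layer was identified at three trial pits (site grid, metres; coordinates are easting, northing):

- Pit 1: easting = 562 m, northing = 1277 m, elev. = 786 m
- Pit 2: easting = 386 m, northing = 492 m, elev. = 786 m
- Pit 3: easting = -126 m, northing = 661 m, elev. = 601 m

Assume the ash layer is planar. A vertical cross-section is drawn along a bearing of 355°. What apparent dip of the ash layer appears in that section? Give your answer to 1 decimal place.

6.0°

Two edge vectors: Pit 1→Pit 2 = (-176, -785, 0), Pit 1→Pit 3 = (-688, -616, -185).
Normal n = (Pit 1→Pit 2) × (Pit 1→Pit 3) = (145225, -32560, -431664).
So ∂z/∂easting = −n_x/n_z = 0.33643 and ∂z/∂northing = −n_y/n_z = −0.07543.
Unit vector along 355° is (sin 355°, cos 355°) = (-0.0872, 0.9962).
Slope in that direction = a·(-0.0872) + b·(0.9962) = −0.10446.
Apparent dip = arctan|0.10446| = 6.0° (true dip is 19.0°, so apparent ≤ true as expected).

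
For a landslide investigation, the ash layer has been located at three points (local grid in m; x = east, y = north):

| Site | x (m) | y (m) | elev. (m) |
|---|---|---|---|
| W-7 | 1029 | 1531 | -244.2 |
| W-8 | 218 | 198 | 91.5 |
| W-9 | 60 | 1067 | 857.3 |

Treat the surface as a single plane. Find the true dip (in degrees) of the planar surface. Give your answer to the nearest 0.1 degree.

Let the plane be z = a·x + b·y + c.
W-8−W-7: −811a − 1333b = 335.7;  W-9−W-7: −969a − 464b = 1101.5.
Solving gives a = −1.43388, b = 0.62054.
Gradient magnitude |∇z| = √(a² + b²) = √(2.05601 + 0.38507) = 1.56239.
True dip = arctan(1.56239) = 57.4°, dipping toward ESE (azimuth ≈ 113°).

57.4°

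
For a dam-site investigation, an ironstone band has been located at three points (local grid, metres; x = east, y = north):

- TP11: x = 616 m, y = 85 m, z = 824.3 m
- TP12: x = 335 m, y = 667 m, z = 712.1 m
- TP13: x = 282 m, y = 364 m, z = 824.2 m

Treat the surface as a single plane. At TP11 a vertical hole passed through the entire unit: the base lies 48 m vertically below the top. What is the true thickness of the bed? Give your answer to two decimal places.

44.25 m

Two edge vectors: TP11→TP12 = (-281, 582, -112.2), TP11→TP13 = (-334, 279, -0.1).
Normal n = (TP11→TP12) × (TP11→TP13) = (31245.6, 37446.7, 115989).
So ∂z/∂x = −n_x/n_z = −0.26938 and ∂z/∂y = −n_y/n_z = −0.32285.
|∇z| = √(a²+b²) = 0.42047, so dip δ = arctan(0.42047) = 22.81°.
True thickness = vertical thickness × cos δ = 48 × cos 22.81° = 44.25 m.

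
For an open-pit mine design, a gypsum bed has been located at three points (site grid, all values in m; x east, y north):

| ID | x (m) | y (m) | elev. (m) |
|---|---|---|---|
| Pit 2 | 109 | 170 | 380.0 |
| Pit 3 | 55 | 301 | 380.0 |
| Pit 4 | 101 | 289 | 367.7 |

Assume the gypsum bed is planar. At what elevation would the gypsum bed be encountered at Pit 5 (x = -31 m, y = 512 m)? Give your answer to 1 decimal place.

Two edge vectors: Pit 2→Pit 3 = (-54, 131, 0), Pit 2→Pit 4 = (-8, 119, -12.3).
Normal n = (Pit 2→Pit 3) × (Pit 2→Pit 4) = (-1611.3, -664.2, -5378).
So ∂z/∂x = −n_x/n_z = −0.29961 and ∂z/∂y = −n_y/n_z = −0.12350.
Intercept c from Pit 2: 380 + 32.66 + 21.00 = 433.65.
At (-31, 512): z = 9.3 − 63.2 + 433.65 = 379.7 m.

379.7 m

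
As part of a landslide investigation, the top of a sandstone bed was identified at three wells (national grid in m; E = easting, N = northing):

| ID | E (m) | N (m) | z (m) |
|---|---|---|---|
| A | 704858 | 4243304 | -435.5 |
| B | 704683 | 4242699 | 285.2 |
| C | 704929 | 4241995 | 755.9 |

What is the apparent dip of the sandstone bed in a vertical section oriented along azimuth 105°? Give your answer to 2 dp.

28.52°

Two edge vectors: A→B = (-175, -605, 720.7), A→C = (71, -1309, 1191.4).
Normal n = (A→B) × (A→C) = (222599.3, 259664.7, 272030).
So ∂z/∂E = −n_x/n_z = −0.81829 and ∂z/∂N = −n_y/n_z = −0.95454.
Unit vector along 105° is (sin 105°, cos 105°) = (0.9659, -0.2588).
Slope in that direction = a·(0.9659) + b·(-0.2588) = −0.54335.
Apparent dip = arctan|0.54335| = 28.52° (true dip is 51.5°, so apparent ≤ true as expected).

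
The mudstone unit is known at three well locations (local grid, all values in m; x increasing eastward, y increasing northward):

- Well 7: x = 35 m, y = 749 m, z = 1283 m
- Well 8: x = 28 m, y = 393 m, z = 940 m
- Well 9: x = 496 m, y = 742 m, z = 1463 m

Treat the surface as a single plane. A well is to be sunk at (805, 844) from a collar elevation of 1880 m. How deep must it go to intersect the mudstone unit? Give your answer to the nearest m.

194 m

Let the plane be z = a·x + b·y + c.
Well 8−Well 7: −7a − 356b = −343;  Well 9−Well 7: 461a − 7b = 180.
Solving gives a = 0.40496, b = 0.95552.
Then c = 1283 − a·35 − b·749 = 553.14.
At (805, 844): z_contact = 326.0 + 806.5 + 553.14 = 1685.6 m.
Depth below ground = 1880 − 1685.6 = 194 m.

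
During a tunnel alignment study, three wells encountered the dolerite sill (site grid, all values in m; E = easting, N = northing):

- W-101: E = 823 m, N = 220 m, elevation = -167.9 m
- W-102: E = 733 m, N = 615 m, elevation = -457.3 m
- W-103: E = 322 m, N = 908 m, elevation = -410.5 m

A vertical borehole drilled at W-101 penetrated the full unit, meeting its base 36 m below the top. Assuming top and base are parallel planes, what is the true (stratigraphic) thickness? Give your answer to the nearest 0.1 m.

23.3 m

Two edge vectors: W-101→W-102 = (-90, 395, -289.4), W-101→W-103 = (-501, 688, -242.6).
Normal n = (W-101→W-102) × (W-101→W-103) = (103280.2, 123155.4, 135975).
So ∂z/∂E = −n_x/n_z = −0.75955 and ∂z/∂N = −n_y/n_z = −0.90572.
|∇z| = √(a²+b²) = 1.18205, so dip δ = arctan(1.18205) = 49.77°.
True thickness = vertical thickness × cos δ = 36 × cos 49.77° = 23.3 m.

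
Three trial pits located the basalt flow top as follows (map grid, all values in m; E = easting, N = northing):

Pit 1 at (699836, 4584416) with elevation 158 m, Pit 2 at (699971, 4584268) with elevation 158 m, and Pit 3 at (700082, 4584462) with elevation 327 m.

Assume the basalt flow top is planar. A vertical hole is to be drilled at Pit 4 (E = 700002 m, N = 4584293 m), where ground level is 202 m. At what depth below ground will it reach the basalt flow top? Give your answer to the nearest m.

12 m

Two edge vectors: Pit 1→Pit 2 = (135, -148, 0), Pit 1→Pit 3 = (246, 46, 169).
Normal n = (Pit 1→Pit 2) × (Pit 1→Pit 3) = (-25012, -22815, 42618).
So ∂z/∂E = −n_x/n_z = 0.58688817 and ∂z/∂N = −n_y/n_z = 0.53533718.
Intercept c from Pit 1: 158 − 410725.47 − 2454208.34 = −2864775.81.
At (700002, 4584293): z_contact = 410822.9 + 2454142.5 − 2864775.81 = 189.6 m.
Depth below ground = 202 − 189.6 = 12 m.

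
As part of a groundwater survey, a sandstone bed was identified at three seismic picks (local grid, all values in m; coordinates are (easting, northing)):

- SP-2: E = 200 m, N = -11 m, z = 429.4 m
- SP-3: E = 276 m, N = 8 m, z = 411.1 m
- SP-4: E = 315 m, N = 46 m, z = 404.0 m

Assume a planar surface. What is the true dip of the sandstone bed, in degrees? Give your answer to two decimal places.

Two edge vectors: SP-2→SP-3 = (76, 19, -18.3), SP-2→SP-4 = (115, 57, -25.4).
Normal n = (SP-2→SP-3) × (SP-2→SP-4) = (560.5, -174.1, 2147).
So ∂z/∂E = −n_x/n_z = −0.26106 and ∂z/∂N = −n_y/n_z = 0.08109.
Gradient magnitude |∇z| = √(a² + b²) = √(0.06815 + 0.00658) = 0.27337.
True dip = arctan(0.27337) = 15.29°, dipping toward ESE (azimuth ≈ 107°).

15.29°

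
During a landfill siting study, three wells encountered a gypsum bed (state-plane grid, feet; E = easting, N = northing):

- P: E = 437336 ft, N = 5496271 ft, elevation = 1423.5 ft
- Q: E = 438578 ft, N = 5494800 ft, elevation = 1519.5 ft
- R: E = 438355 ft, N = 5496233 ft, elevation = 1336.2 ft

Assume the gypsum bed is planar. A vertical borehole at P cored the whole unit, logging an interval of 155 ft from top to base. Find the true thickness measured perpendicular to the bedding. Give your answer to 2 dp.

152.84 ft

Two edge vectors: P→Q = (1242, -1471, 96), P→R = (1019, -38, -87.3).
Normal n = (P→Q) × (P→R) = (132066.3, 206250.6, 1451753).
So ∂z/∂E = −n_x/n_z = −0.09097 and ∂z/∂N = −n_y/n_z = −0.14207.
|∇z| = √(a²+b²) = 0.16870, so dip δ = arctan(0.16870) = 9.58°.
True thickness = vertical thickness × cos δ = 155 × cos 9.58° = 152.84 ft.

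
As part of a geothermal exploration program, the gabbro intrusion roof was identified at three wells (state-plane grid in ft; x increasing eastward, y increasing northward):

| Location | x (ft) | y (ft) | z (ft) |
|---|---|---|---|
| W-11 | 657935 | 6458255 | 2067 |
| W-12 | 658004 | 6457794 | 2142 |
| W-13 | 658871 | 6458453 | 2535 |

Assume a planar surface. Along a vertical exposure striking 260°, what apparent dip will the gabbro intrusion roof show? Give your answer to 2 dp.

Two edge vectors: W-11→W-12 = (69, -461, 75), W-11→W-13 = (936, 198, 468).
Normal n = (W-11→W-12) × (W-11→W-13) = (-230598, 37908, 445158).
So ∂z/∂x = −n_x/n_z = 0.51801 and ∂z/∂y = −n_y/n_z = −0.08516.
Unit vector along 260° is (sin 260°, cos 260°) = (-0.9848, -0.1736).
Slope in that direction = a·(-0.9848) + b·(-0.1736) = −0.49536.
Apparent dip = arctan|0.49536| = 26.35° (true dip is 27.7°, so apparent ≤ true as expected).

26.35°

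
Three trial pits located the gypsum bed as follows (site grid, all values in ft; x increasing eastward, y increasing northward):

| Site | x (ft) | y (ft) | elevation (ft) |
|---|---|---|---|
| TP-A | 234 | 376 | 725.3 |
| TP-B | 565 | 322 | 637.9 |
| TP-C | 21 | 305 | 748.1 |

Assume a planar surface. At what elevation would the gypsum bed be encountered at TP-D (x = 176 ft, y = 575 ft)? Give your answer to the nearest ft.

Let the plane be z = a·x + b·y + c.
TP-B−TP-A: 331a − 54b = −87.4;  TP-C−TP-A: −213a − 71b = 22.8.
Solving gives a = −0.21246, b = 0.31624.
Then c = 725.3 − a·234 − b·376 = 656.11.
At (176, 575): z = −37.4 + 181.8 + 656.11 = 800.6 ft.

801 ft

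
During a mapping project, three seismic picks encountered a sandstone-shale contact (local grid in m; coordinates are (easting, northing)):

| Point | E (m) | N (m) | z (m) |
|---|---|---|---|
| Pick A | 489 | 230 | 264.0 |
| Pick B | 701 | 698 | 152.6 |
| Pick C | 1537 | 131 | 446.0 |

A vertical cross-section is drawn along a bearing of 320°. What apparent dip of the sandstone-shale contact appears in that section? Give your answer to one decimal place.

Let the plane be z = a·E + b·N + c.
Pick B−Pick A: 212a + 468b = −111.4;  Pick C−Pick A: 1048a − 99b = 182.
Solving gives a = 0.14497, b = −0.30371.
Unit vector along 320° is (sin 320°, cos 320°) = (-0.6428, 0.7660).
Slope in that direction = a·(-0.6428) + b·(0.7660) = −0.32584.
Apparent dip = arctan|0.32584| = 18.0° (true dip is 18.6°, so apparent ≤ true as expected).

18.0°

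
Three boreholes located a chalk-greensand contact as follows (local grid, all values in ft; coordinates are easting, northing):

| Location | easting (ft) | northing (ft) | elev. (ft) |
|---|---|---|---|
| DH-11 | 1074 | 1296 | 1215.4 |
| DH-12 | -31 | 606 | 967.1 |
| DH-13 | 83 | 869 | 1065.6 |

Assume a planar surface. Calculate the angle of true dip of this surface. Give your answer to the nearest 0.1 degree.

Two edge vectors: DH-11→DH-12 = (-1105, -690, -248.3), DH-11→DH-13 = (-991, -427, -149.8).
Normal n = (DH-11→DH-12) × (DH-11→DH-13) = (-2662.1, 80536.3, -211955).
So ∂z/∂easting = −n_x/n_z = −0.01256 and ∂z/∂northing = −n_y/n_z = 0.37997.
Gradient magnitude |∇z| = √(a² + b²) = √(0.00016 + 0.14438) = 0.38018.
True dip = arctan(0.38018) = 20.8°, dipping toward S (azimuth ≈ 178°).

20.8°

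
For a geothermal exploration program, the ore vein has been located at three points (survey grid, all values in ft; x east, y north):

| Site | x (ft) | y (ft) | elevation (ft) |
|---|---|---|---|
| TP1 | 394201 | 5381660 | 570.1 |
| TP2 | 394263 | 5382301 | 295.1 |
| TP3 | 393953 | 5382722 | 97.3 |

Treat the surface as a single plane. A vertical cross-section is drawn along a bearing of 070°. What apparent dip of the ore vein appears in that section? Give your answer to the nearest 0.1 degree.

Two edge vectors: TP1→TP2 = (62, 641, -275), TP1→TP3 = (-248, 1062, -472.8).
Normal n = (TP1→TP2) × (TP1→TP3) = (-11014.8, 97513.6, 224812).
So ∂z/∂x = −n_x/n_z = 0.04900 and ∂z/∂y = −n_y/n_z = −0.43376.
Unit vector along 070° is (sin 70°, cos 70°) = (0.9397, 0.3420).
Slope in that direction = a·(0.9397) + b·(0.3420) = −0.10231.
Apparent dip = arctan|0.10231| = 5.8° (true dip is 23.6°, so apparent ≤ true as expected).

5.8°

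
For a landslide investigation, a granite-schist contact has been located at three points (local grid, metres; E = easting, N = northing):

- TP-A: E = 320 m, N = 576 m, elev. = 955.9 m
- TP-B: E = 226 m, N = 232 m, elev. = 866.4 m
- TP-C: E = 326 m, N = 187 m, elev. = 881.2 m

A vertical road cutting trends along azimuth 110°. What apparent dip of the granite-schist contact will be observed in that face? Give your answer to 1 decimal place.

8.8°

Two edge vectors: TP-A→TP-B = (-94, -344, -89.5), TP-A→TP-C = (6, -389, -74.7).
Normal n = (TP-A→TP-B) × (TP-A→TP-C) = (-9118.7, -7558.8, 38630).
So ∂z/∂E = −n_x/n_z = 0.23605 and ∂z/∂N = −n_y/n_z = 0.19567.
Unit vector along 110° is (sin 110°, cos 110°) = (0.9397, -0.3420).
Slope in that direction = a·(0.9397) + b·(-0.3420) = 0.15489.
Apparent dip = arctan|0.15489| = 8.8° (true dip is 17.0°, so apparent ≤ true as expected).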